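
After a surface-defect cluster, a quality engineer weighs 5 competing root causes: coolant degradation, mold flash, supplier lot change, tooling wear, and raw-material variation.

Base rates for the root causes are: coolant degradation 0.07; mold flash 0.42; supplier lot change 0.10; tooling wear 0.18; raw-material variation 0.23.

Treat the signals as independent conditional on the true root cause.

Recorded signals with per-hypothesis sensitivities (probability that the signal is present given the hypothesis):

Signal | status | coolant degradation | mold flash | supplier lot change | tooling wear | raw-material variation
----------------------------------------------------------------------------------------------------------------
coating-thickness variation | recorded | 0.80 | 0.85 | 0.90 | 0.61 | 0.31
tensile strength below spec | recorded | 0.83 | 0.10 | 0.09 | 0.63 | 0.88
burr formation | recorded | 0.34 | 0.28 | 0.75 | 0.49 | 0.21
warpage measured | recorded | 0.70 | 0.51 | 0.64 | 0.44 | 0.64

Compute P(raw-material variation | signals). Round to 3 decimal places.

0.194

By Bayes' rule with conditional independence, the unnormalized weight for each hypothesis is prior × ∏ likelihoods:
  coolant degradation: 0.07 × 0.80 × 0.83 × 0.34 × 0.70 = 0.011062
  mold flash: 0.42 × 0.85 × 0.10 × 0.28 × 0.51 = 0.005098
  supplier lot change: 0.10 × 0.90 × 0.09 × 0.75 × 0.64 = 0.003888
  tooling wear: 0.18 × 0.61 × 0.63 × 0.49 × 0.44 = 0.014914
  raw-material variation: 0.23 × 0.31 × 0.88 × 0.21 × 0.64 = 0.0084328
Normalizing constant Z = 0.011062 + 0.005098 + 0.003888 + 0.014914 + 0.0084328 = 0.043395.
P(raw-material variation | evidence) = 0.0084328 / 0.043395 ≈ 0.194.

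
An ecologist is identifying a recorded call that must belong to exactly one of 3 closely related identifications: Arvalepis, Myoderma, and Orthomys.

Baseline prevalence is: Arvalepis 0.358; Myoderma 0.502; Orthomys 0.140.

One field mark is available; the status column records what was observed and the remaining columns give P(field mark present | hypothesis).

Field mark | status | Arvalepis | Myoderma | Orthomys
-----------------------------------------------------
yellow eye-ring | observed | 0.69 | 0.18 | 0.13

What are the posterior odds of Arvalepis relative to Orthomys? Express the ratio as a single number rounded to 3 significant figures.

13.6

Unnormalized posterior weight (prior times the field mark likelihood) for each of the two hypotheses:
  Arvalepis: 0.358 × 0.69 = 0.24702
  Orthomys: 0.140 × 0.13 = 0.0182
Odds(Arvalepis : Orthomys) = 0.24702 / 0.0182 ≈ 13.6.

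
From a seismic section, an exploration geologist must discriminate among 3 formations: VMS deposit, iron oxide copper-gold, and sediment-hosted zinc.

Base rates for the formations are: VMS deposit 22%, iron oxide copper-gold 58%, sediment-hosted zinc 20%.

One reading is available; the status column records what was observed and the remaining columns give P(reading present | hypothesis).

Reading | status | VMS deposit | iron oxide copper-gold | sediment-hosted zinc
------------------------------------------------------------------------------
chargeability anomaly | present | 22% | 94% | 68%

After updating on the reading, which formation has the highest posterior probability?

iron oxide copper-gold

For each hypothesis, the unnormalized posterior weight is prior × likelihood:
  VMS deposit: 0.22 × 0.22 = 0.0484
  iron oxide copper-gold: 0.58 × 0.94 = 0.5452
  sediment-hosted zinc: 0.20 × 0.68 = 0.136
The unnormalized weights sum to 0.7296.
P(VMS deposit | evidence) ≈ 0.0484 / 0.7296 ≈ 0.066
P(iron oxide copper-gold | evidence) ≈ 0.5452 / 0.7296 ≈ 0.747
P(sediment-hosted zinc | evidence) ≈ 0.136 / 0.7296 ≈ 0.186
The largest is 0.747, so iron oxide copper-gold is most probable.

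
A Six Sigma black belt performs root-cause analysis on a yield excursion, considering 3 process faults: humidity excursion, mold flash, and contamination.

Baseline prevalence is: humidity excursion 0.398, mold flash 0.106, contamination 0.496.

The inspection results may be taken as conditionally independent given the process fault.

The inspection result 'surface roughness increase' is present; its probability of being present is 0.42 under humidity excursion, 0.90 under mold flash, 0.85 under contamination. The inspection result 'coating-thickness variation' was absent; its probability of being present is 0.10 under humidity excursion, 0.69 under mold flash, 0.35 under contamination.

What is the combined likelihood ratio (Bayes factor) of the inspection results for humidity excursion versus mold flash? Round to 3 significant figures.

1.35

The Bayes factor is the ratio of the joint likelihoods of the inspection result pattern under the two hypotheses (using 1 − P(present | H) for each absent inspection result).
  humidity excursion: 0.42 × (1 − 0.10) = 0.378
  mold flash: 0.90 × (1 − 0.69) = 0.279
Bayes factor = 0.378 / 0.279 ≈ 1.35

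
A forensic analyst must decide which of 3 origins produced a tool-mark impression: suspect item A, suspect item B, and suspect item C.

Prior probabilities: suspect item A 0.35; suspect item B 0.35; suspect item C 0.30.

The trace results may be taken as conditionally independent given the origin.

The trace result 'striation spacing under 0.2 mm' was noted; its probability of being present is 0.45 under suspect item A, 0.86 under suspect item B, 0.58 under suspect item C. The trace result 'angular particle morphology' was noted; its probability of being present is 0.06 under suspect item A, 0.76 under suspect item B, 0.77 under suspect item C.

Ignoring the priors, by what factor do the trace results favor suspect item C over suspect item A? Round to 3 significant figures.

16.5

The Bayes factor is the ratio of the joint likelihoods of the trace result pattern under the two hypotheses.
  suspect item C: 0.58 × 0.77 = 0.4466
  suspect item A: 0.45 × 0.06 = 0.027
Bayes factor = 0.4466 / 0.027 ≈ 16.5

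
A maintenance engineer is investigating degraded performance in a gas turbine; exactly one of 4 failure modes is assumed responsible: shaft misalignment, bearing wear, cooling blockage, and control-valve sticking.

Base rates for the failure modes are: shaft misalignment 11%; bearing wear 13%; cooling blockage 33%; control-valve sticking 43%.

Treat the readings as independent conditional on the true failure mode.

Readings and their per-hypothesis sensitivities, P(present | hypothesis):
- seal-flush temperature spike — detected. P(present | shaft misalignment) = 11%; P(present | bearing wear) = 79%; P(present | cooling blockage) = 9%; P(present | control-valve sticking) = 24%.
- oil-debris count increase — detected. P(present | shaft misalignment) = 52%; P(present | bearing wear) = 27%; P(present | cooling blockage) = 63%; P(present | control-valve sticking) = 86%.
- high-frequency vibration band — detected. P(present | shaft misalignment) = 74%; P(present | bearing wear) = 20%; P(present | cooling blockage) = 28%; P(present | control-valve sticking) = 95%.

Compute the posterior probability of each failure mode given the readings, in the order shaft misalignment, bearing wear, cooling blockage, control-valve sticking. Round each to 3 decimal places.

0.047, 0.056, 0.053, 0.845

Multiply each prior by the joint likelihood of the reading pattern:
  shaft misalignment: 0.11 × 0.11 × 0.52 × 0.74 = 0.0046561
  bearing wear: 0.13 × 0.79 × 0.27 × 0.20 = 0.0055458
  cooling blockage: 0.33 × 0.09 × 0.63 × 0.28 = 0.0052391
  control-valve sticking: 0.43 × 0.24 × 0.86 × 0.95 = 0.084314
The unnormalized weights sum to 0.099755.
P(shaft misalignment | evidence) = 0.0046561 / 0.099755 ≈ 0.047
P(bearing wear | evidence) = 0.0055458 / 0.099755 ≈ 0.056
P(cooling blockage | evidence) = 0.0052391 / 0.099755 ≈ 0.053
P(control-valve sticking | evidence) = 0.084314 / 0.099755 ≈ 0.845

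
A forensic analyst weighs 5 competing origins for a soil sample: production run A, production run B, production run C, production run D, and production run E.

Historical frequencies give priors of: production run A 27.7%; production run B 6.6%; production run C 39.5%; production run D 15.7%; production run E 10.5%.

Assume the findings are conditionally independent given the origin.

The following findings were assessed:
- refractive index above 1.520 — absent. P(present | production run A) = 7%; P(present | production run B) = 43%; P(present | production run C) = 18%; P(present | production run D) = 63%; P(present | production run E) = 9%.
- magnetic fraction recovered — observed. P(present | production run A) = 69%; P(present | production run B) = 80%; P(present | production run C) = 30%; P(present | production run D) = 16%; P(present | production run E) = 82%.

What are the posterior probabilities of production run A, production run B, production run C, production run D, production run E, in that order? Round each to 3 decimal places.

By Bayes' rule with conditional independence, the unnormalized weight for each hypothesis is prior × ∏ likelihoods (using 1 − P(present | H) for each absent finding):
  production run A: 0.277 × (1 − 0.07) × 0.69 = 0.17775
  production run B: 0.066 × (1 − 0.43) × 0.80 = 0.030096
  production run C: 0.395 × (1 − 0.18) × 0.30 = 0.09717
  production run D: 0.157 × (1 − 0.63) × 0.16 = 0.0092944
  production run E: 0.105 × (1 − 0.09) × 0.82 = 0.078351
The unnormalized weights sum to 0.39266.
P(production run A | evidence) = 0.17775 / 0.39266 ≈ 0.453
P(production run B | evidence) = 0.030096 / 0.39266 ≈ 0.077
P(production run C | evidence) = 0.09717 / 0.39266 ≈ 0.247
P(production run D | evidence) = 0.0092944 / 0.39266 ≈ 0.024
P(production run E | evidence) = 0.078351 / 0.39266 ≈ 0.200

0.453, 0.077, 0.247, 0.024, 0.200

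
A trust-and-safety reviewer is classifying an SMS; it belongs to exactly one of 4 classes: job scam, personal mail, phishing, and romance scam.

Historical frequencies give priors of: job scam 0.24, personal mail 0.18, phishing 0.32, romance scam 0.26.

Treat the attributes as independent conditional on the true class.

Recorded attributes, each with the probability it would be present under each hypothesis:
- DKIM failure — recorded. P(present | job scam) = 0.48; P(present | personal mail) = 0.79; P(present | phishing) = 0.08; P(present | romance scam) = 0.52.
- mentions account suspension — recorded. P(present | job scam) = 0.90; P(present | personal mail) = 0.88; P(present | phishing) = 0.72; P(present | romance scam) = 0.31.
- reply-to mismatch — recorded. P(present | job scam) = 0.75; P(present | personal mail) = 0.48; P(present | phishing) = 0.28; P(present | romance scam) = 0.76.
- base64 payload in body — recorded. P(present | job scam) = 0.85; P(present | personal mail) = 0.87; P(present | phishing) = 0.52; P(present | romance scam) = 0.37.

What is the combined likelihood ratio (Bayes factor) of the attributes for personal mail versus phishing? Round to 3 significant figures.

Take the product of per-attribute likelihoods under each hypothesis, then divide.
  personal mail: 0.79 × 0.88 × 0.48 × 0.87 = 0.29032
  phishing: 0.08 × 0.72 × 0.28 × 0.52 = 0.0083866
Bayes factor = 0.29032 / 0.0083866 ≈ 34.6

34.6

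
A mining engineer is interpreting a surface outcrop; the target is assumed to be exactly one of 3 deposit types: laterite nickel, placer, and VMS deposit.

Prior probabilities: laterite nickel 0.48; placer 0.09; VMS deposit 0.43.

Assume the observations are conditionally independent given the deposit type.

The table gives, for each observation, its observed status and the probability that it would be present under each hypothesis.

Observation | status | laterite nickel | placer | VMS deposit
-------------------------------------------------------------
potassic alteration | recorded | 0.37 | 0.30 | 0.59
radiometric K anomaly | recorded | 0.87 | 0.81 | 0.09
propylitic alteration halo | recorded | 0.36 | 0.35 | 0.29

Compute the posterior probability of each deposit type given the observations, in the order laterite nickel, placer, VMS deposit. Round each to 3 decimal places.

0.796, 0.110, 0.095

By Bayes' rule with conditional independence, the unnormalized weight for each hypothesis is prior × ∏ likelihoods:
  laterite nickel: 0.48 × 0.37 × 0.87 × 0.36 = 0.055624
  placer: 0.09 × 0.30 × 0.81 × 0.35 = 0.0076545
  VMS deposit: 0.43 × 0.59 × 0.09 × 0.29 = 0.0066216
Marginal likelihood of the evidence = 0.0699.
P(laterite nickel | evidence) = 0.055624 / 0.0699 ≈ 0.796
P(placer | evidence) = 0.0076545 / 0.0699 ≈ 0.110
P(VMS deposit | evidence) = 0.0066216 / 0.0699 ≈ 0.095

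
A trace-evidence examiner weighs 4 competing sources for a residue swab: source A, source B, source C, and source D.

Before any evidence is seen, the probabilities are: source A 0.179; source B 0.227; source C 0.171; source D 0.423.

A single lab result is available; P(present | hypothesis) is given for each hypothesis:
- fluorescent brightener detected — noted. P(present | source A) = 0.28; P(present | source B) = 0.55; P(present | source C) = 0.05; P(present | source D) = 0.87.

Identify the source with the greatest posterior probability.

source D

For each hypothesis, the unnormalized posterior weight is prior × likelihood:
  source A: 0.179 × 0.28 = 0.05012
  source B: 0.227 × 0.55 = 0.12485
  source C: 0.171 × 0.05 = 0.00855
  source D: 0.423 × 0.87 = 0.36801
The unnormalized weights sum to 0.55153.
P(source A | evidence) ≈ 0.05012 / 0.55153 ≈ 0.091
P(source B | evidence) ≈ 0.12485 / 0.55153 ≈ 0.226
P(source C | evidence) ≈ 0.00855 / 0.55153 ≈ 0.016
P(source D | evidence) ≈ 0.36801 / 0.55153 ≈ 0.667
The largest is 0.667, so source D is most probable.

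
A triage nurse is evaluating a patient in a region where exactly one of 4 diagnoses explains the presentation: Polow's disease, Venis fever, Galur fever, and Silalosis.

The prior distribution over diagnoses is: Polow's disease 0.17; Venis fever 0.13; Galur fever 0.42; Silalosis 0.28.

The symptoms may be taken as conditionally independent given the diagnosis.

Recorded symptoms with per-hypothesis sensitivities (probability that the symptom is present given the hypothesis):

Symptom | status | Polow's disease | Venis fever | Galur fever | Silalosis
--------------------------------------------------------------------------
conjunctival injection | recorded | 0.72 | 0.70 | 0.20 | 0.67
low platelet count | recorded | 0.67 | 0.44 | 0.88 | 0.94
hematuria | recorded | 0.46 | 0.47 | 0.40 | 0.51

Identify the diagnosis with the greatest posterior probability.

By Bayes' rule with conditional independence, the unnormalized weight for each hypothesis is prior × ∏ likelihoods:
  Polow's disease: 0.17 × 0.72 × 0.67 × 0.46 = 0.037724
  Venis fever: 0.13 × 0.70 × 0.44 × 0.47 = 0.018819
  Galur fever: 0.42 × 0.20 × 0.88 × 0.40 = 0.029568
  Silalosis: 0.28 × 0.67 × 0.94 × 0.51 = 0.089935
Marginal likelihood of the evidence = 0.17605.
P(Polow's disease | evidence) ≈ 0.037724 / 0.17605 ≈ 0.214
P(Venis fever | evidence) ≈ 0.018819 / 0.17605 ≈ 0.107
P(Galur fever | evidence) ≈ 0.029568 / 0.17605 ≈ 0.168
P(Silalosis | evidence) ≈ 0.089935 / 0.17605 ≈ 0.511
The largest is 0.511, so Silalosis is most probable.

Silalosis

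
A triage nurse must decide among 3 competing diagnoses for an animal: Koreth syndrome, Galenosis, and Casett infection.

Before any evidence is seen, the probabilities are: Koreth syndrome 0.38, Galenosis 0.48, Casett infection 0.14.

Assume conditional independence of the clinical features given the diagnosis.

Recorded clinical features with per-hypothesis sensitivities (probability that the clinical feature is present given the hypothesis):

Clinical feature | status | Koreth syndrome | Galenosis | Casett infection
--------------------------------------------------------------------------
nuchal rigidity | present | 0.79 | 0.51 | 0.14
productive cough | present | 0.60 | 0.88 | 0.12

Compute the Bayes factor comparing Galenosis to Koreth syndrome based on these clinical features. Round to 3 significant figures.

Joint likelihood of the clinical feature pattern under each hypothesis:
  Galenosis: 0.51 × 0.88 = 0.4488
  Koreth syndrome: 0.79 × 0.60 = 0.474
Bayes factor = 0.4488 / 0.474 ≈ 0.947

0.947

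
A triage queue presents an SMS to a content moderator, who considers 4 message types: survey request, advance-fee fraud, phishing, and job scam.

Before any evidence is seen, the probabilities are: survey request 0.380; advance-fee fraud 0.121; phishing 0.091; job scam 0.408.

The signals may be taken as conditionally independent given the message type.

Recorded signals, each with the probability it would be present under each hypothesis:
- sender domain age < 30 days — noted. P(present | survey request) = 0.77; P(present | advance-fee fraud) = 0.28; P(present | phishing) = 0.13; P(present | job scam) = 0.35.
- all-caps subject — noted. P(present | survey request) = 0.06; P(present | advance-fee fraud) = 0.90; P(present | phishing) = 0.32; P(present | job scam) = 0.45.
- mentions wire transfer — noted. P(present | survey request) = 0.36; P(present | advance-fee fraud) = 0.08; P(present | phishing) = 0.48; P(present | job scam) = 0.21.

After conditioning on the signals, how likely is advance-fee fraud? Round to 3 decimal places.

0.101

By Bayes' rule with conditional independence, the unnormalized weight for each hypothesis is prior × ∏ likelihoods:
  survey request: 0.380 × 0.77 × 0.06 × 0.36 = 0.0063202
  advance-fee fraud: 0.121 × 0.28 × 0.90 × 0.08 = 0.0024394
  phishing: 0.091 × 0.13 × 0.32 × 0.48 = 0.0018171
  job scam: 0.408 × 0.35 × 0.45 × 0.21 = 0.013495
Normalizing constant Z = 0.0063202 + 0.0024394 + 0.0018171 + 0.013495 = 0.024071.
P(advance-fee fraud | evidence) = 0.0024394 / 0.024071 ≈ 0.101.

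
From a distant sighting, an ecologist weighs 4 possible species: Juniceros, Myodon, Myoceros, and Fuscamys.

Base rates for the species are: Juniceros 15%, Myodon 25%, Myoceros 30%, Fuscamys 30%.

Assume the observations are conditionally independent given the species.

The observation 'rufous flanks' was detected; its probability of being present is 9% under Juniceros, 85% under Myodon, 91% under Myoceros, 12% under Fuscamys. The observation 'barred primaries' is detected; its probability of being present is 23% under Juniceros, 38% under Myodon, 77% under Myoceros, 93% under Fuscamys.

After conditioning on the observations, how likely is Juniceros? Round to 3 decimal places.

Multiply each prior by the joint likelihood of the evidence pattern:
  Juniceros: 0.15 × 0.09 × 0.23 = 0.003105
  Myodon: 0.25 × 0.85 × 0.38 = 0.08075
  Myoceros: 0.30 × 0.91 × 0.77 = 0.21021
  Fuscamys: 0.30 × 0.12 × 0.93 = 0.03348
Normalizing constant Z = 0.003105 + 0.08075 + 0.21021 + 0.03348 = 0.32755.
P(Juniceros | evidence) = 0.003105 / 0.32755 ≈ 0.009.

0.009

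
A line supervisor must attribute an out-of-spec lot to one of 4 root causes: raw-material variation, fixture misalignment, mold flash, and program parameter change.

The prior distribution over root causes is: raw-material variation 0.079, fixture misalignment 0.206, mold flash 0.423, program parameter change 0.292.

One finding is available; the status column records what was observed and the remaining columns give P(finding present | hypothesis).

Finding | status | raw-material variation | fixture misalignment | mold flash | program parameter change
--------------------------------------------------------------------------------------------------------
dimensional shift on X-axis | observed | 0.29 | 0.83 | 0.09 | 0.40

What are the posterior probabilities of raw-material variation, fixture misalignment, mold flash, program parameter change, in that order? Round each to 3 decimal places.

0.066, 0.490, 0.109, 0.335

By Bayes' rule, the unnormalized weight for each hypothesis is prior × likelihood:
  raw-material variation: 0.079 × 0.29 = 0.02291
  fixture misalignment: 0.206 × 0.83 = 0.17098
  mold flash: 0.423 × 0.09 = 0.03807
  program parameter change: 0.292 × 0.40 = 0.1168
Marginal likelihood of the evidence = 0.34876.
P(raw-material variation | evidence) = 0.02291 / 0.34876 ≈ 0.066
P(fixture misalignment | evidence) = 0.17098 / 0.34876 ≈ 0.490
P(mold flash | evidence) = 0.03807 / 0.34876 ≈ 0.109
P(program parameter change | evidence) = 0.1168 / 0.34876 ≈ 0.335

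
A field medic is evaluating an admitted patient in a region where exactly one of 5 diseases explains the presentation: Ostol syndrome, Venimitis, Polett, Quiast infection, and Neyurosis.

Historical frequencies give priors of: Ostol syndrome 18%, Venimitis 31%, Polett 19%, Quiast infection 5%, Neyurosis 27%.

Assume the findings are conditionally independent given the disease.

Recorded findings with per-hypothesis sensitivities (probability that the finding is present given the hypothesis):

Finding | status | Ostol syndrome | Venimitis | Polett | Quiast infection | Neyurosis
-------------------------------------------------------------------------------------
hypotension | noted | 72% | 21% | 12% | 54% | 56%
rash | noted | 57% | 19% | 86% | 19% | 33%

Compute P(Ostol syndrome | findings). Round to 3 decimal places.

0.459

Multiply each prior by the joint likelihood of the evidence pattern:
  Ostol syndrome: 0.18 × 0.72 × 0.57 = 0.073872
  Venimitis: 0.31 × 0.21 × 0.19 = 0.012369
  Polett: 0.19 × 0.12 × 0.86 = 0.019608
  Quiast infection: 0.05 × 0.54 × 0.19 = 0.00513
  Neyurosis: 0.27 × 0.56 × 0.33 = 0.049896
Normalizing constant Z = 0.073872 + 0.012369 + 0.019608 + 0.00513 + 0.049896 = 0.16087.
P(Ostol syndrome | evidence) = 0.073872 / 0.16087 ≈ 0.459.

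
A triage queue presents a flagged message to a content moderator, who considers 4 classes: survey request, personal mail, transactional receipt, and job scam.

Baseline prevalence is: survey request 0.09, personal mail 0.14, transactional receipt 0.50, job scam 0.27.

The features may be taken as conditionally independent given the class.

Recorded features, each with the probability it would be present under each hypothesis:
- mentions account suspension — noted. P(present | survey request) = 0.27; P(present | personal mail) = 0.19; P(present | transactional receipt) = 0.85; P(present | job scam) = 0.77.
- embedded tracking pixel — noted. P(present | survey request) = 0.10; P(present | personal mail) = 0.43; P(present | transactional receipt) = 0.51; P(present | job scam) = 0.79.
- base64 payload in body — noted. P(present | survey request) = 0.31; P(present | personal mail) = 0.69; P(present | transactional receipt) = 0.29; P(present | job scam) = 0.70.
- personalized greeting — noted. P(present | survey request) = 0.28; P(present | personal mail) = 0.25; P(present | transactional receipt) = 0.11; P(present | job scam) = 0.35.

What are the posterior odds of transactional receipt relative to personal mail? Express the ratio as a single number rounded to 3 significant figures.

The normalizing constant cancels in an odds ratio, so compute prior × likelihood for the two hypotheses only:
  transactional receipt: 0.50 × 0.85 × 0.51 × 0.29 × 0.11 = 0.0069143
  personal mail: 0.14 × 0.19 × 0.43 × 0.69 × 0.25 = 0.0019731
Odds(transactional receipt : personal mail) = 0.0069143 / 0.0019731 ≈ 3.50.

3.50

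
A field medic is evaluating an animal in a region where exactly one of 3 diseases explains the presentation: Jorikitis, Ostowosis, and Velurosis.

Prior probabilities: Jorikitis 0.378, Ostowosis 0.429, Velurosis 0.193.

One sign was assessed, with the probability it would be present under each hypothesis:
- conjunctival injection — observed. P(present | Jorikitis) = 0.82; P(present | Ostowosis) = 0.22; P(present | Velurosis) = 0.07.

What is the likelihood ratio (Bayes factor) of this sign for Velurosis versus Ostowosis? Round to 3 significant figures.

0.318

Likelihood of this sign under each hypothesis:
  Velurosis: 0.07
  Ostowosis: 0.22
Bayes factor = 0.07 / 0.22 ≈ 0.318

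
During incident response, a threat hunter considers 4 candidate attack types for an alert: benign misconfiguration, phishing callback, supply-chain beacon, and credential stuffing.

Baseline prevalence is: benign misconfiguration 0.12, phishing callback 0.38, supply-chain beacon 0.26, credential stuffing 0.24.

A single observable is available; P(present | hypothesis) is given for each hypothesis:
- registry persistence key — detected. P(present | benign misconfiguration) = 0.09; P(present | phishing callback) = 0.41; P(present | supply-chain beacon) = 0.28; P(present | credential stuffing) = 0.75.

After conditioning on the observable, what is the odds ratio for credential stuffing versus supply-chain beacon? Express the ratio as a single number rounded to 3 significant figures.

Unnormalized posterior weight (prior times the observable likelihood) for each of the two hypotheses:
  credential stuffing: 0.24 × 0.75 = 0.18
  supply-chain beacon: 0.26 × 0.28 = 0.0728
Posterior odds = 0.18 / 0.0728 ≈ 2.47.

2.47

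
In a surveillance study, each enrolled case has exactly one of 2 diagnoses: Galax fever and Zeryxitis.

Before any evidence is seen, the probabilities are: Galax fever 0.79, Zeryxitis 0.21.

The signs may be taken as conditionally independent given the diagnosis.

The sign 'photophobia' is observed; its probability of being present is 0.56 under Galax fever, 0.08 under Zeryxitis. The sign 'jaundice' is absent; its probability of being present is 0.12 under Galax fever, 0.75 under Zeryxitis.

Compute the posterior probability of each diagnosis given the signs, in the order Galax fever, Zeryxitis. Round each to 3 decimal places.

0.989, 0.011

For each hypothesis, the unnormalized posterior weight is prior × product of the sign likelihoods (using 1 − P(present | H) for each absent sign):
  Galax fever: 0.79 × 0.56 × (1 − 0.12) = 0.38931
  Zeryxitis: 0.21 × 0.08 × (1 − 0.75) = 0.0042
Normalizing constant Z = 0.38931 + 0.0042 = 0.39351.
P(Galax fever | evidence) = 0.38931 / 0.39351 ≈ 0.989
P(Zeryxitis | evidence) = 0.0042 / 0.39351 ≈ 0.011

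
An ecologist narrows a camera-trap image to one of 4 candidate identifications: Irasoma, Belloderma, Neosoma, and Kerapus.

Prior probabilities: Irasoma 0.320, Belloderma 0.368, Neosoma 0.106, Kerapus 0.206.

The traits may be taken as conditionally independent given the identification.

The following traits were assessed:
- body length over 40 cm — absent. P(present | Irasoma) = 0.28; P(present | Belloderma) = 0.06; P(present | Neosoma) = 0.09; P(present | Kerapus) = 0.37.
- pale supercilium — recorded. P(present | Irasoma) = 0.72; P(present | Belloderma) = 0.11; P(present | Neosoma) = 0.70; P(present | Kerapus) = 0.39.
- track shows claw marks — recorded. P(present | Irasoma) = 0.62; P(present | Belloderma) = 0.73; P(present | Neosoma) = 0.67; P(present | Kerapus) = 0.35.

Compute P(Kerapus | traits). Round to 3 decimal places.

0.092

Multiply each prior by the joint likelihood of the trait pattern (using 1 − P(present | H) for each absent trait):
  Irasoma: 0.320 × (1 − 0.28) × 0.72 × 0.62 = 0.10285
  Belloderma: 0.368 × (1 − 0.06) × 0.11 × 0.73 = 0.027777
  Neosoma: 0.106 × (1 − 0.09) × 0.70 × 0.67 = 0.04524
  Kerapus: 0.206 × (1 − 0.37) × 0.39 × 0.35 = 0.017715
Normalizing constant Z = 0.10285 + 0.027777 + 0.04524 + 0.017715 = 0.19358.
P(Kerapus | evidence) = 0.017715 / 0.19358 ≈ 0.092.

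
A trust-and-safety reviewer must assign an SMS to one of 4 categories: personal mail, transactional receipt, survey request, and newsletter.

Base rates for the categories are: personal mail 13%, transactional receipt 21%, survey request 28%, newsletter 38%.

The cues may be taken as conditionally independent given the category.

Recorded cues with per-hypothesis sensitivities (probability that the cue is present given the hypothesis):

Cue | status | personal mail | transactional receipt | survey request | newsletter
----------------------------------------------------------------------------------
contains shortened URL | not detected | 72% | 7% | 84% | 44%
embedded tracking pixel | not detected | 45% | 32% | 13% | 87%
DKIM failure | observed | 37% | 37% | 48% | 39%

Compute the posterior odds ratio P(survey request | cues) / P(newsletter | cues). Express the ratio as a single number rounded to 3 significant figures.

1.73

Unnormalized posterior weight (prior times the cue likelihoods) for each of the two hypotheses (using 1 − P(present | H) for each absent cue):
  survey request: 0.28 × (1 − 0.84) × (1 − 0.13) × 0.48 = 0.018708
  newsletter: 0.38 × (1 − 0.44) × (1 − 0.87) × 0.39 = 0.010789
Odds(survey request : newsletter) = 0.018708 / 0.010789 ≈ 1.73.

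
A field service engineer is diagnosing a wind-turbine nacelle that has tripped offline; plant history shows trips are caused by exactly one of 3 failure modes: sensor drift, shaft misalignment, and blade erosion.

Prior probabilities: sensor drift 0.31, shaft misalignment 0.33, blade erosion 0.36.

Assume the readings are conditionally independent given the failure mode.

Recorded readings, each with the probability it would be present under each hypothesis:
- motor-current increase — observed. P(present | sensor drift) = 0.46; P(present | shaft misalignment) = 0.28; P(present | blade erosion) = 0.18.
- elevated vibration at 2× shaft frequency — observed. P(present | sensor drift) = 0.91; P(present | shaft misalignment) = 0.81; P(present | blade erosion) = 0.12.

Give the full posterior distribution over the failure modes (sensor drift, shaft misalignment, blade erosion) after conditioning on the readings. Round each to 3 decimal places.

For each hypothesis, the unnormalized posterior weight is prior × product of the reading likelihoods:
  sensor drift: 0.31 × 0.46 × 0.91 = 0.12977
  shaft misalignment: 0.33 × 0.28 × 0.81 = 0.074844
  blade erosion: 0.36 × 0.18 × 0.12 = 0.007776
The unnormalized weights sum to 0.21239.
P(sensor drift | evidence) = 0.12977 / 0.21239 ≈ 0.611
P(shaft misalignment | evidence) = 0.074844 / 0.21239 ≈ 0.352
P(blade erosion | evidence) = 0.007776 / 0.21239 ≈ 0.037

0.611, 0.352, 0.037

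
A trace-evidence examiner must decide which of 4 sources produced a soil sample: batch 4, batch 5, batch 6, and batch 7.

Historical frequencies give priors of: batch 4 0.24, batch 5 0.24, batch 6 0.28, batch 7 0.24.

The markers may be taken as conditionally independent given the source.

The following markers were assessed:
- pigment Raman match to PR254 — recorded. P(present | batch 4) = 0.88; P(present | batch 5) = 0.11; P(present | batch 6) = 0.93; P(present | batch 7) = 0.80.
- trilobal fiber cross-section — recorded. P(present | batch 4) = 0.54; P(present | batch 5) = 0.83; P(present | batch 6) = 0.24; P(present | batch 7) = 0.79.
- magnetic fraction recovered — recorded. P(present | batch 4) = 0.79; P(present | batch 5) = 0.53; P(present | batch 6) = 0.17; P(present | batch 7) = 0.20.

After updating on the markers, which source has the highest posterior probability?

batch 4

For each hypothesis, the unnormalized posterior weight is prior × product of the marker likelihoods:
  batch 4: 0.24 × 0.88 × 0.54 × 0.79 = 0.090098
  batch 5: 0.24 × 0.11 × 0.83 × 0.53 = 0.011613
  batch 6: 0.28 × 0.93 × 0.24 × 0.17 = 0.010624
  batch 7: 0.24 × 0.80 × 0.79 × 0.20 = 0.030336
Marginal likelihood of the evidence = 0.14267.
P(batch 4 | evidence) ≈ 0.090098 / 0.14267 ≈ 0.632
P(batch 5 | evidence) ≈ 0.011613 / 0.14267 ≈ 0.081
P(batch 6 | evidence) ≈ 0.010624 / 0.14267 ≈ 0.074
P(batch 7 | evidence) ≈ 0.030336 / 0.14267 ≈ 0.213
The largest is 0.632, so batch 4 is most probable.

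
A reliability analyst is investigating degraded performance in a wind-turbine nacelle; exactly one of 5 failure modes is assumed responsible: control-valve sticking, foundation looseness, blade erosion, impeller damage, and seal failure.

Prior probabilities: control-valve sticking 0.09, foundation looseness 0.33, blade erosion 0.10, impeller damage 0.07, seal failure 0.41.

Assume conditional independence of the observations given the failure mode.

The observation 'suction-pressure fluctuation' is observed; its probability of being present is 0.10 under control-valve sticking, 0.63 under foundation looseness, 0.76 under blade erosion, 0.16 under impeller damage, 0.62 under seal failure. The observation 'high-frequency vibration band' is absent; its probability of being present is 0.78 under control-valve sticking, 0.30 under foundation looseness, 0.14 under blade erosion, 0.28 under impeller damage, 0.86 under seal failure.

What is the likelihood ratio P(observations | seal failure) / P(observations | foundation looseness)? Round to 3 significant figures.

Joint likelihood of the evidence pattern under each hypothesis (using 1 − P(present | H) for each absent observation):
  seal failure: 0.62 × (1 − 0.86) = 0.0868
  foundation looseness: 0.63 × (1 − 0.30) = 0.441
Bayes factor = 0.0868 / 0.441 ≈ 0.197

0.197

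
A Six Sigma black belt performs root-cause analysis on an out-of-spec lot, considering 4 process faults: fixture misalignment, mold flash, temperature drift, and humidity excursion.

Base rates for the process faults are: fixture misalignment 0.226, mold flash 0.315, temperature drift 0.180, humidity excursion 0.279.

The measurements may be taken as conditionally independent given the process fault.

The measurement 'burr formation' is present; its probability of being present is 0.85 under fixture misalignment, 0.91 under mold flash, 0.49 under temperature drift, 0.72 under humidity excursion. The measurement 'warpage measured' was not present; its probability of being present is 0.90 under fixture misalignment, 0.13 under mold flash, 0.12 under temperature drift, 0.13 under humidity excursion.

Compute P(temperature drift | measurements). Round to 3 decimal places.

0.149

Multiply each prior by the joint likelihood of the measurement pattern (using 1 − P(present | H) for each absent measurement):
  fixture misalignment: 0.226 × 0.85 × (1 − 0.90) = 0.01921
  mold flash: 0.315 × 0.91 × (1 − 0.13) = 0.24939
  temperature drift: 0.180 × 0.49 × (1 − 0.12) = 0.077616
  humidity excursion: 0.279 × 0.72 × (1 − 0.13) = 0.17477
Marginal likelihood of the evidence = 0.52098.
P(temperature drift | evidence) = 0.077616 / 0.52098 ≈ 0.149.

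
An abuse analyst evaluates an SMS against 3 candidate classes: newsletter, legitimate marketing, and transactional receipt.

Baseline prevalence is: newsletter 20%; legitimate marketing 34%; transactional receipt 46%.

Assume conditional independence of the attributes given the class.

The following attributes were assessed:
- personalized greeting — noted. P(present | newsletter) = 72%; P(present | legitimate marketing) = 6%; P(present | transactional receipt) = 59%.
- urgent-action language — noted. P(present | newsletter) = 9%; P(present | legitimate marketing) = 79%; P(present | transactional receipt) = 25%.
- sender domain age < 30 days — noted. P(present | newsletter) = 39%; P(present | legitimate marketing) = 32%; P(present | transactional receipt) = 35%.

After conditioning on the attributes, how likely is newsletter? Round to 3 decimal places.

0.149

By Bayes' rule with conditional independence, the unnormalized weight for each hypothesis is prior × ∏ likelihoods:
  newsletter: 0.20 × 0.72 × 0.09 × 0.39 = 0.0050544
  legitimate marketing: 0.34 × 0.06 × 0.79 × 0.32 = 0.0051571
  transactional receipt: 0.46 × 0.59 × 0.25 × 0.35 = 0.023747
Marginal likelihood of the evidence = 0.033959.
P(newsletter | evidence) = 0.0050544 / 0.033959 ≈ 0.149.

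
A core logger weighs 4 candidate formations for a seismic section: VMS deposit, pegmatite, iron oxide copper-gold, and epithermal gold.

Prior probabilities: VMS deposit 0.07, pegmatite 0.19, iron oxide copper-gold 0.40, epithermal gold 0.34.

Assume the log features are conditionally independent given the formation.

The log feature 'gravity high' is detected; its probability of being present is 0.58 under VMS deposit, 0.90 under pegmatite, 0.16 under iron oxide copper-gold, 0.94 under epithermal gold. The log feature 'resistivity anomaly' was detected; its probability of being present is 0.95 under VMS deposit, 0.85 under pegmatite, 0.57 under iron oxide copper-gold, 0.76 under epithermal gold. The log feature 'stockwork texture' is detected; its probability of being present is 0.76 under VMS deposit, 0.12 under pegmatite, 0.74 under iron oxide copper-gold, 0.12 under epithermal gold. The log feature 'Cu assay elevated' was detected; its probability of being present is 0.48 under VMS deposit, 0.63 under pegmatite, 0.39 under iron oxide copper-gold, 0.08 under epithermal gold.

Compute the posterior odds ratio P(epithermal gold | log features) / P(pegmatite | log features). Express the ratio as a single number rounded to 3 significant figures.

Unnormalized posterior weight (prior times the log feature likelihoods) for each of the two hypotheses:
  epithermal gold: 0.34 × 0.94 × 0.76 × 0.12 × 0.08 = 0.0023318
  pegmatite: 0.19 × 0.90 × 0.85 × 0.12 × 0.63 = 0.010988
Posterior odds = 0.0023318 / 0.010988 ≈ 0.212.

0.212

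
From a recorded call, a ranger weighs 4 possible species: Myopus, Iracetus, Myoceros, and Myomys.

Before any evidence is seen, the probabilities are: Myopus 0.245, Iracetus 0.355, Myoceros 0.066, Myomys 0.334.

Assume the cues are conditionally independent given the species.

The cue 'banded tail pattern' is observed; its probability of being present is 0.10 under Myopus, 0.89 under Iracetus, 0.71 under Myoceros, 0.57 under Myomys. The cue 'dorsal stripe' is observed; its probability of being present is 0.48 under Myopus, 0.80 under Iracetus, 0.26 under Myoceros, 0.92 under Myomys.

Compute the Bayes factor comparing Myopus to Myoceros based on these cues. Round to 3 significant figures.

Joint likelihood of the cue pattern under each hypothesis:
  Myopus: 0.10 × 0.48 = 0.048
  Myoceros: 0.71 × 0.26 = 0.1846
Bayes factor = 0.048 / 0.1846 ≈ 0.260

0.260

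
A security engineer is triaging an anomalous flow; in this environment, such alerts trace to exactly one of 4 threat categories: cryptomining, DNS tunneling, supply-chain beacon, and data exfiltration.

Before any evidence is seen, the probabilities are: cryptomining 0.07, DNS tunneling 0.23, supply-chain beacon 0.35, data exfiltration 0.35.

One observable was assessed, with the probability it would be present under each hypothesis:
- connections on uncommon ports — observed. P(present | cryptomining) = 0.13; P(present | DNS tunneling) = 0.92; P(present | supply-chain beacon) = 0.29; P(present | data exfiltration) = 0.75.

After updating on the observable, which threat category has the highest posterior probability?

By Bayes' rule, the unnormalized weight for each hypothesis is prior × likelihood:
  cryptomining: 0.07 × 0.13 = 0.0091
  DNS tunneling: 0.23 × 0.92 = 0.2116
  supply-chain beacon: 0.35 × 0.29 = 0.1015
  data exfiltration: 0.35 × 0.75 = 0.2625
Normalizing constant Z = 0.0091 + 0.2116 + 0.1015 + 0.2625 = 0.5847.
P(cryptomining | evidence) ≈ 0.0091 / 0.5847 ≈ 0.016
P(DNS tunneling | evidence) ≈ 0.2116 / 0.5847 ≈ 0.362
P(supply-chain beacon | evidence) ≈ 0.1015 / 0.5847 ≈ 0.174
P(data exfiltration | evidence) ≈ 0.2625 / 0.5847 ≈ 0.449
The largest is 0.449, so data exfiltration is most probable.

data exfiltration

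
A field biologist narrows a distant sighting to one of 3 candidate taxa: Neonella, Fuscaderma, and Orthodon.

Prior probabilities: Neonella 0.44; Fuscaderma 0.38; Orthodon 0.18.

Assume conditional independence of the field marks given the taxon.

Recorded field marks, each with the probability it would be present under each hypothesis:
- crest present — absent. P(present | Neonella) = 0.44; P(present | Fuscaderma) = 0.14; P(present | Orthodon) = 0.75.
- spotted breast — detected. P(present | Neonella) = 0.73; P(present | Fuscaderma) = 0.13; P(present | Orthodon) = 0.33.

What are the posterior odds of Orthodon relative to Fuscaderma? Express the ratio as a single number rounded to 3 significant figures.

Posterior odds equal prior odds times the likelihood ratio; only the two competing hypotheses matter (using 1 − P(present | H) for each absent field mark).
  Orthodon: 0.18 × (1 − 0.75) × 0.33 = 0.01485
  Fuscaderma: 0.38 × (1 − 0.14) × 0.13 = 0.042484
Odds(Orthodon : Fuscaderma) = 0.01485 / 0.042484 ≈ 0.350.

0.350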